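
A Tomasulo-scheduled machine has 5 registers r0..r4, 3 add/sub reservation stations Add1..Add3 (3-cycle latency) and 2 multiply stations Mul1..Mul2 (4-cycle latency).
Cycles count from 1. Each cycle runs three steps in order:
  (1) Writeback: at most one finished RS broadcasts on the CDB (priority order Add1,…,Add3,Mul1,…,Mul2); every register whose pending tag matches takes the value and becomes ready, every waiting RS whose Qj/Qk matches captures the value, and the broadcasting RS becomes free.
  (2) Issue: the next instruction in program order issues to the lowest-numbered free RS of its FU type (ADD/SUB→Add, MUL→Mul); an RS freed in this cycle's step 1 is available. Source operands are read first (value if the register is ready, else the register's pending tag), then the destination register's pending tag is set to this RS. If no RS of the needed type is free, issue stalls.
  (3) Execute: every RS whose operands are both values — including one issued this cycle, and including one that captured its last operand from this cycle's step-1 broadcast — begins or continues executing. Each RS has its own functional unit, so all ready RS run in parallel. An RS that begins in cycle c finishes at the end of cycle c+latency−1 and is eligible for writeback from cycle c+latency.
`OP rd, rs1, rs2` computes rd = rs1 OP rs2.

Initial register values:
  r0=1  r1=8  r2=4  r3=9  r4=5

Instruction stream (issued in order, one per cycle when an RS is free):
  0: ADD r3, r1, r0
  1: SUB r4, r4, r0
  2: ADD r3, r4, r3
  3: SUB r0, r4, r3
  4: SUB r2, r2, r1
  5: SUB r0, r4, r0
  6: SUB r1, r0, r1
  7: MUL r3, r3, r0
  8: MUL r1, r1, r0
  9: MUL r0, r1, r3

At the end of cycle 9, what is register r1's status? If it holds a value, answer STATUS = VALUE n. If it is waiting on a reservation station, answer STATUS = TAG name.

c1: issue ADD r3<-Add1 | r0:1,r1:8,r2:4,r3:Add1,r4:5
c2: issue SUB r4<-Add2 | r0:1,r1:8,r2:4,r3:Add1,r4:Add2
c3: issue ADD r3<-Add3 | r0:1,r1:8,r2:4,r3:Add3,r4:Add2
c4: CDB Add1=9; issue SUB r0<-Add1 | r0:Add1,r1:8,r2:4,r3:Add3,r4:Add2
c5: CDB Add2=4; issue SUB r2<-Add2 | r0:Add1,r1:8,r2:Add2,r3:Add3,r4:4
c6: stall | r0:Add1,r1:8,r2:Add2,r3:Add3,r4:4
c7: stall | r0:Add1,r1:8,r2:Add2,r3:Add3,r4:4
c8: CDB Add2=-4; issue SUB r0<-Add2 | r0:Add2,r1:8,r2:-4,r3:Add3,r4:4
c9: CDB Add3=13; issue SUB r1<-Add3 | r0:Add2,r1:Add3,r2:-4,r3:13,r4:4

STATUS = TAG Add3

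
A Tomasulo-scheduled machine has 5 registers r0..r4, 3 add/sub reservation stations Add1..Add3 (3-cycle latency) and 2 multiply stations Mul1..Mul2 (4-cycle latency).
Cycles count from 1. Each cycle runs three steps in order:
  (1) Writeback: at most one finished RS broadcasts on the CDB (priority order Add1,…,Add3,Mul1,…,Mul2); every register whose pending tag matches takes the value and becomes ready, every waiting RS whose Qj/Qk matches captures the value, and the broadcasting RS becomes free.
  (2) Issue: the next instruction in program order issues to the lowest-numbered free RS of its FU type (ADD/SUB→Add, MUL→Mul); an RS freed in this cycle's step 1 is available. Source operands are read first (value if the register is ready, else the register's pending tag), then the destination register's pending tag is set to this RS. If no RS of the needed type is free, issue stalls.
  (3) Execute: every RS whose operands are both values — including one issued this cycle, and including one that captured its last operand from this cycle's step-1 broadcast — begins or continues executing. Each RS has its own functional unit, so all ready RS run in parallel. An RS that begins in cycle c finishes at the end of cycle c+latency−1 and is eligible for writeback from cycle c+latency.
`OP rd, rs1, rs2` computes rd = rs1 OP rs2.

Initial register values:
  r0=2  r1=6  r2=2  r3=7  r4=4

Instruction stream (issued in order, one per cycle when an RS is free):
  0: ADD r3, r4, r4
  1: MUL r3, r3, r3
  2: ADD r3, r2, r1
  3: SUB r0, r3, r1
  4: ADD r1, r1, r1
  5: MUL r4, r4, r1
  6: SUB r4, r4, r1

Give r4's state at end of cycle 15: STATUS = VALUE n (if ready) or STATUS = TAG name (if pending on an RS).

c1: issue ADD r3<-Add1 | r0:2,r1:6,r2:2,r3:Add1,r4:4
c2: issue MUL r3<-Mul1 | r0:2,r1:6,r2:2,r3:Mul1,r4:4
c3: issue ADD r3<-Add2 | r0:2,r1:6,r2:2,r3:Add2,r4:4
c4: CDB Add1=8; issue SUB r0<-Add1 | r0:Add1,r1:6,r2:2,r3:Add2,r4:4
c5: issue ADD r1<-Add3 | r0:Add1,r1:Add3,r2:2,r3:Add2,r4:4
c6: CDB Add2=8; issue MUL r4<-Mul2 | r0:Add1,r1:Add3,r2:2,r3:8,r4:Mul2
c7: issue SUB r4<-Add2 | r0:Add1,r1:Add3,r2:2,r3:8,r4:Add2
c8: CDB Add3=12 | r0:Add1,r1:12,r2:2,r3:8,r4:Add2
c9: CDB Add1=2 | r0:2,r1:12,r2:2,r3:8,r4:Add2
c10: CDB Mul1=64 | r0:2,r1:12,r2:2,r3:8,r4:Add2
c11: - | r0:2,r1:12,r2:2,r3:8,r4:Add2
c12: CDB Mul2=48 | r0:2,r1:12,r2:2,r3:8,r4:Add2
c13: - | r0:2,r1:12,r2:2,r3:8,r4:Add2
c14: - | r0:2,r1:12,r2:2,r3:8,r4:Add2
c15: CDB Add2=36 | r0:2,r1:12,r2:2,r3:8,r4:36

STATUS = VALUE 36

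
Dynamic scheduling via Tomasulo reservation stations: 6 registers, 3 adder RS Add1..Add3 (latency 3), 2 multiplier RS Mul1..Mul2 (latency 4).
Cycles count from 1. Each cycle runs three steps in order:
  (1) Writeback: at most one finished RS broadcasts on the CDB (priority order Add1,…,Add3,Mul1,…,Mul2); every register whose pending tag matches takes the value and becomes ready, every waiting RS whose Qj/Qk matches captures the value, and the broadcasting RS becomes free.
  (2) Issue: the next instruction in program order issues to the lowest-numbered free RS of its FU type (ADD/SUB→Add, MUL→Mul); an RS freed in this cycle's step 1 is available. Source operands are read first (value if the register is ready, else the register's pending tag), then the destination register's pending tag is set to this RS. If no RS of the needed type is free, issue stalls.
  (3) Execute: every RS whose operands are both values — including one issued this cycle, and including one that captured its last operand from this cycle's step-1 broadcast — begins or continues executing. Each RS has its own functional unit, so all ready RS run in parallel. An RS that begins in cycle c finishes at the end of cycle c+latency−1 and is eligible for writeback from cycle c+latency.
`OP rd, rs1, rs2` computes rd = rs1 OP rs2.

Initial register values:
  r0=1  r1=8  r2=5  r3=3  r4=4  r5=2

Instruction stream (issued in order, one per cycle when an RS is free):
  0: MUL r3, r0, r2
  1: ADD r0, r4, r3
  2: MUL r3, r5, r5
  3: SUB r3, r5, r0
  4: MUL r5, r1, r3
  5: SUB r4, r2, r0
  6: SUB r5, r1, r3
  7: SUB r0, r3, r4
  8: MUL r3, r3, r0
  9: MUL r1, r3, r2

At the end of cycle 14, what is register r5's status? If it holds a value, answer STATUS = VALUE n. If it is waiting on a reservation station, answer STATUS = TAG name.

  c1: issue MUL r3<-Mul1  regs: r0:1,r1:8,r2:5,r3:Mul1,r4:4,r5:2
  c2: issue ADD r0<-Add1  regs: r0:Add1,r1:8,r2:5,r3:Mul1,r4:4,r5:2
  c3: issue MUL r3<-Mul2  regs: r0:Add1,r1:8,r2:5,r3:Mul2,r4:4,r5:2
  c4: issue SUB r3<-Add2  regs: r0:Add1,r1:8,r2:5,r3:Add2,r4:4,r5:2
  c5: CDB Mul1=5; issue MUL r5<-Mul1  regs: r0:Add1,r1:8,r2:5,r3:Add2,r4:4,r5:Mul1
  c6: issue SUB r4<-Add3  regs: r0:Add1,r1:8,r2:5,r3:Add2,r4:Add3,r5:Mul1
  c7: CDB Mul2=4; stall  regs: r0:Add1,r1:8,r2:5,r3:Add2,r4:Add3,r5:Mul1
  c8: CDB Add1=9; issue SUB r5<-Add1  regs: r0:9,r1:8,r2:5,r3:Add2,r4:Add3,r5:Add1
  c9: stall  regs: r0:9,r1:8,r2:5,r3:Add2,r4:Add3,r5:Add1
  c10: stall  regs: r0:9,r1:8,r2:5,r3:Add2,r4:Add3,r5:Add1
  c11: CDB Add2=-7; issue SUB r0<-Add2  regs: r0:Add2,r1:8,r2:5,r3:-7,r4:Add3,r5:Add1
  c12: CDB Add3=-4; issue MUL r3<-Mul2  regs: r0:Add2,r1:8,r2:5,r3:Mul2,r4:-4,r5:Add1
  c13: stall  regs: r0:Add2,r1:8,r2:5,r3:Mul2,r4:-4,r5:Add1
  c14: CDB Add1=15; stall  regs: r0:Add2,r1:8,r2:5,r3:Mul2,r4:-4,r5:15

STATUS = VALUE 15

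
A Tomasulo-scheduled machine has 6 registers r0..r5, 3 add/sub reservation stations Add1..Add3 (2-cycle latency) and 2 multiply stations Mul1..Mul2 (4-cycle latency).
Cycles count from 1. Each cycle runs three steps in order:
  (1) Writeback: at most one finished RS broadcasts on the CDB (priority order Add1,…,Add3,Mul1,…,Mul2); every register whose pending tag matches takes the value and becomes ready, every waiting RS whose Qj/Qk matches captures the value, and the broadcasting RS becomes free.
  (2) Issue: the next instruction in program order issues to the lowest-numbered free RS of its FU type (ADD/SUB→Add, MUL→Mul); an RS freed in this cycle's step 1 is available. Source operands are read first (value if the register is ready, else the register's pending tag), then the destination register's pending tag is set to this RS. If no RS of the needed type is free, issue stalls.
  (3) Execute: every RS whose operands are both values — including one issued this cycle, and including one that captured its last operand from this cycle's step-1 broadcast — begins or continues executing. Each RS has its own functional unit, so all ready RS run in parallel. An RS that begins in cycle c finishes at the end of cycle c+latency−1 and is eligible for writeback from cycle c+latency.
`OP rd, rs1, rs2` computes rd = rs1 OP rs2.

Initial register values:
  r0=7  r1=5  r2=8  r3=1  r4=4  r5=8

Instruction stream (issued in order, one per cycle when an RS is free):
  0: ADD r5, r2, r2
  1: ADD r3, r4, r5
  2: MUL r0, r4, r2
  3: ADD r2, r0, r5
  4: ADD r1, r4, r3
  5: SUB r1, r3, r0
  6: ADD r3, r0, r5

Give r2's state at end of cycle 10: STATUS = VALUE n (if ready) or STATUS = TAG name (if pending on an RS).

STATUS = VALUE 48

  c1: issue ADD r5<-Add1  regs: r0:7,r1:5,r2:8,r3:1,r4:4,r5:Add1
  c2: issue ADD r3<-Add2  regs: r0:7,r1:5,r2:8,r3:Add2,r4:4,r5:Add1
  c3: CDB Add1=16; issue MUL r0<-Mul1  regs: r0:Mul1,r1:5,r2:8,r3:Add2,r4:4,r5:16
  c4: issue ADD r2<-Add1  regs: r0:Mul1,r1:5,r2:Add1,r3:Add2,r4:4,r5:16
  c5: CDB Add2=20; issue ADD r1<-Add2  regs: r0:Mul1,r1:Add2,r2:Add1,r3:20,r4:4,r5:16
  c6: issue SUB r1<-Add3  regs: r0:Mul1,r1:Add3,r2:Add1,r3:20,r4:4,r5:16
  c7: CDB Add2=24; issue ADD r3<-Add2  regs: r0:Mul1,r1:Add3,r2:Add1,r3:Add2,r4:4,r5:16
  c8: CDB Mul1=32  regs: r0:32,r1:Add3,r2:Add1,r3:Add2,r4:4,r5:16
  c9: -  regs: r0:32,r1:Add3,r2:Add1,r3:Add2,r4:4,r5:16
  c10: CDB Add1=48  regs: r0:32,r1:Add3,r2:48,r3:Add2,r4:4,r5:16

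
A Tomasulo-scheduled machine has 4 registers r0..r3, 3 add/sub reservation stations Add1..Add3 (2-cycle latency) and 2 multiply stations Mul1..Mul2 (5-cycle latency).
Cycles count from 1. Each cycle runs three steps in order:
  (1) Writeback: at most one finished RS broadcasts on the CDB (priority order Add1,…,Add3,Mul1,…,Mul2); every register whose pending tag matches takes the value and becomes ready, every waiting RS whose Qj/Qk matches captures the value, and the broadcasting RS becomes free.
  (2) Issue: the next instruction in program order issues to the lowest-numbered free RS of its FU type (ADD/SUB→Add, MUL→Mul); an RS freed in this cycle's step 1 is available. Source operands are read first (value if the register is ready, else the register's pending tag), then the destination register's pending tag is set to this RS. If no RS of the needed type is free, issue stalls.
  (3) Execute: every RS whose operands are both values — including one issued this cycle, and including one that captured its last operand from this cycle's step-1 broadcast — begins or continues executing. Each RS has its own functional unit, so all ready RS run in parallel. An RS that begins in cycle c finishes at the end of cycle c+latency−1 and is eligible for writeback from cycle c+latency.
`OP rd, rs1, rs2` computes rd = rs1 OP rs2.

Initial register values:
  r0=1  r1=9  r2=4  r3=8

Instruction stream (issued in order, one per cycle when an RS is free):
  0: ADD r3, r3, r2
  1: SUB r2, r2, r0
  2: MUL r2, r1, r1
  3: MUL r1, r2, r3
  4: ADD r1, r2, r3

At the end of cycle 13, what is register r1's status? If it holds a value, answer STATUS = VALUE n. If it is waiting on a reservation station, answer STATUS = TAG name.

STATUS = VALUE 93

c1: issue ADD r3<-Add1 | r0:1,r1:9,r2:4,r3:Add1
c2: issue SUB r2<-Add2 | r0:1,r1:9,r2:Add2,r3:Add1
c3: CDB Add1=12; issue MUL r2<-Mul1 | r0:1,r1:9,r2:Mul1,r3:12
c4: CDB Add2=3; issue MUL r1<-Mul2 | r0:1,r1:Mul2,r2:Mul1,r3:12
c5: issue ADD r1<-Add1 | r0:1,r1:Add1,r2:Mul1,r3:12
c6: - | r0:1,r1:Add1,r2:Mul1,r3:12
c7: - | r0:1,r1:Add1,r2:Mul1,r3:12
c8: CDB Mul1=81 | r0:1,r1:Add1,r2:81,r3:12
c9: - | r0:1,r1:Add1,r2:81,r3:12
c10: CDB Add1=93 | r0:1,r1:93,r2:81,r3:12
c11: - | r0:1,r1:93,r2:81,r3:12
c12: - | r0:1,r1:93,r2:81,r3:12
c13: CDB Mul2=972 | r0:1,r1:93,r2:81,r3:12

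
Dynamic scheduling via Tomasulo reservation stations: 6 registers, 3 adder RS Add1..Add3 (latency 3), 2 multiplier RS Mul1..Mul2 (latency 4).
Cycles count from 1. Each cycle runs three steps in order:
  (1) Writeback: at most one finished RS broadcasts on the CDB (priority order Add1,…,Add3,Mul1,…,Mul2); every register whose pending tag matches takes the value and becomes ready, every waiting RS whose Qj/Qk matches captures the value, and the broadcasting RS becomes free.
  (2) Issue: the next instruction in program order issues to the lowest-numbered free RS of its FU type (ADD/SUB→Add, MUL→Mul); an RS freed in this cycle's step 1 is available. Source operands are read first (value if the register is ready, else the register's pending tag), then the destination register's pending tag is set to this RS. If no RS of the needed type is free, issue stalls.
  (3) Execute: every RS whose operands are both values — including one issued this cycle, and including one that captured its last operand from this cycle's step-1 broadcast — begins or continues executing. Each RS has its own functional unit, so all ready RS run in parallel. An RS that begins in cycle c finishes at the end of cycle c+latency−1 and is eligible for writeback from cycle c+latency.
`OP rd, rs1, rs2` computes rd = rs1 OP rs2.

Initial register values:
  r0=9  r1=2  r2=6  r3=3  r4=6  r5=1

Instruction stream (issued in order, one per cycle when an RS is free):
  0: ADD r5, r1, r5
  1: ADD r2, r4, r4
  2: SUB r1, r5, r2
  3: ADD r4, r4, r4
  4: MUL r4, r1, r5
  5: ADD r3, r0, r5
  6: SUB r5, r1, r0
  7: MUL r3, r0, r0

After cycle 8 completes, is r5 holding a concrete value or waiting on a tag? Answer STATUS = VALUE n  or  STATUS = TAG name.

c1: issue ADD r5<-Add1 | r0:9,r1:2,r2:6,r3:3,r4:6,r5:Add1
c2: issue ADD r2<-Add2 | r0:9,r1:2,r2:Add2,r3:3,r4:6,r5:Add1
c3: issue SUB r1<-Add3 | r0:9,r1:Add3,r2:Add2,r3:3,r4:6,r5:Add1
c4: CDB Add1=3; issue ADD r4<-Add1 | r0:9,r1:Add3,r2:Add2,r3:3,r4:Add1,r5:3
c5: CDB Add2=12; issue MUL r4<-Mul1 | r0:9,r1:Add3,r2:12,r3:3,r4:Mul1,r5:3
c6: issue ADD r3<-Add2 | r0:9,r1:Add3,r2:12,r3:Add2,r4:Mul1,r5:3
c7: CDB Add1=12; issue SUB r5<-Add1 | r0:9,r1:Add3,r2:12,r3:Add2,r4:Mul1,r5:Add1
c8: CDB Add3=-9; issue MUL r3<-Mul2 | r0:9,r1:-9,r2:12,r3:Mul2,r4:Mul1,r5:Add1

STATUS = TAG Add1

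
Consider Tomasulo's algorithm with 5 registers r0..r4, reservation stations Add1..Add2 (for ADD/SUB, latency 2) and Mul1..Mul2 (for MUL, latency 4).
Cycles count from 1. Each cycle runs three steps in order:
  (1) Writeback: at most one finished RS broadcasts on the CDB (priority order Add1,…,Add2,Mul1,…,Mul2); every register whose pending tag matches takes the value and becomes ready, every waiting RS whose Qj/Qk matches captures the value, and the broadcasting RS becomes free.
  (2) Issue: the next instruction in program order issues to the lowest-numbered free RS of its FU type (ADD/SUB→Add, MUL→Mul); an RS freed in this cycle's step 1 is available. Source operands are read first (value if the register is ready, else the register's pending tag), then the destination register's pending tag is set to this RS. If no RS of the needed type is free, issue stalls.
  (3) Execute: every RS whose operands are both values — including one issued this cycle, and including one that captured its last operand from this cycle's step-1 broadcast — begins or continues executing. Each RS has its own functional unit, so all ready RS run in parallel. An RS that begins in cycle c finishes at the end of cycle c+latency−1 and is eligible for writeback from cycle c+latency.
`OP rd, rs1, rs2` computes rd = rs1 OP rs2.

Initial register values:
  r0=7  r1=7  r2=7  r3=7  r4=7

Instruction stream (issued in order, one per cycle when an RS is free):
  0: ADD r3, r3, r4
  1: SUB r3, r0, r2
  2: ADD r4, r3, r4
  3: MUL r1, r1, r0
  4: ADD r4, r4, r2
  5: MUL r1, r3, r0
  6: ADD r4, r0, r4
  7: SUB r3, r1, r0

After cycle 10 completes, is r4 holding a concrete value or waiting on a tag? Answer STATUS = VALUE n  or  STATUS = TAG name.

  c1: issue ADD r3<-Add1  regs: r0:7,r1:7,r2:7,r3:Add1,r4:7
  c2: issue SUB r3<-Add2  regs: r0:7,r1:7,r2:7,r3:Add2,r4:7
  c3: CDB Add1=14; issue ADD r4<-Add1  regs: r0:7,r1:7,r2:7,r3:Add2,r4:Add1
  c4: CDB Add2=0; issue MUL r1<-Mul1  regs: r0:7,r1:Mul1,r2:7,r3:0,r4:Add1
  c5: issue ADD r4<-Add2  regs: r0:7,r1:Mul1,r2:7,r3:0,r4:Add2
  c6: CDB Add1=7; issue MUL r1<-Mul2  regs: r0:7,r1:Mul2,r2:7,r3:0,r4:Add2
  c7: issue ADD r4<-Add1  regs: r0:7,r1:Mul2,r2:7,r3:0,r4:Add1
  c8: CDB Add2=14; issue SUB r3<-Add2  regs: r0:7,r1:Mul2,r2:7,r3:Add2,r4:Add1
  c9: CDB Mul1=49  regs: r0:7,r1:Mul2,r2:7,r3:Add2,r4:Add1
  c10: CDB Add1=21  regs: r0:7,r1:Mul2,r2:7,r3:Add2,r4:21

STATUS = VALUE 21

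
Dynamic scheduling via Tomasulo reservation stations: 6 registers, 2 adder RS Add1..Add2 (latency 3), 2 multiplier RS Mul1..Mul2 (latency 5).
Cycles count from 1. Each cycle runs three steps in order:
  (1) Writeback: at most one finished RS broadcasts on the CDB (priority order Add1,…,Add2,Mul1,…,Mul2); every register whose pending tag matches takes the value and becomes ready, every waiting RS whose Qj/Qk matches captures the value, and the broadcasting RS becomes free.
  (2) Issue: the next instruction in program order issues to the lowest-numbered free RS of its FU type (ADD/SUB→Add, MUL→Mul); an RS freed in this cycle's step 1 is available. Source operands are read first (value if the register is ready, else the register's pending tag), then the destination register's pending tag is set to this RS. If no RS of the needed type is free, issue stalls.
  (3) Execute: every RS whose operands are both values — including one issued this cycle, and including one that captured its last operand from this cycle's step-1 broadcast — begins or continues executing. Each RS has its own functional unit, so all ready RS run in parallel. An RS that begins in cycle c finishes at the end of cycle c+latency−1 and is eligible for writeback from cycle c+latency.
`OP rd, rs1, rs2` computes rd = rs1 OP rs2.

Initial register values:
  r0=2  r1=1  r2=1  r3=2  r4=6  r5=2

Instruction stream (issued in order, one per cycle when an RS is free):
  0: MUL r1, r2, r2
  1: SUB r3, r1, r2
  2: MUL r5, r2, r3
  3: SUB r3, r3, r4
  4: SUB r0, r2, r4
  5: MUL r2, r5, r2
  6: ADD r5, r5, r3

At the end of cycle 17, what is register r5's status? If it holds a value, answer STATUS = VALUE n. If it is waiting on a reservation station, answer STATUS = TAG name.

STATUS = VALUE -6

  c1: issue MUL r1<-Mul1  regs: r0:2,r1:Mul1,r2:1,r3:2,r4:6,r5:2
  c2: issue SUB r3<-Add1  regs: r0:2,r1:Mul1,r2:1,r3:Add1,r4:6,r5:2
  c3: issue MUL r5<-Mul2  regs: r0:2,r1:Mul1,r2:1,r3:Add1,r4:6,r5:Mul2
  c4: issue SUB r3<-Add2  regs: r0:2,r1:Mul1,r2:1,r3:Add2,r4:6,r5:Mul2
  c5: stall  regs: r0:2,r1:Mul1,r2:1,r3:Add2,r4:6,r5:Mul2
  c6: CDB Mul1=1; stall  regs: r0:2,r1:1,r2:1,r3:Add2,r4:6,r5:Mul2
  c7: stall  regs: r0:2,r1:1,r2:1,r3:Add2,r4:6,r5:Mul2
  c8: stall  regs: r0:2,r1:1,r2:1,r3:Add2,r4:6,r5:Mul2
  c9: CDB Add1=0; issue SUB r0<-Add1  regs: r0:Add1,r1:1,r2:1,r3:Add2,r4:6,r5:Mul2
  c10: issue MUL r2<-Mul1  regs: r0:Add1,r1:1,r2:Mul1,r3:Add2,r4:6,r5:Mul2
  c11: stall  regs: r0:Add1,r1:1,r2:Mul1,r3:Add2,r4:6,r5:Mul2
  c12: CDB Add1=-5; issue ADD r5<-Add1  regs: r0:-5,r1:1,r2:Mul1,r3:Add2,r4:6,r5:Add1
  c13: CDB Add2=-6  regs: r0:-5,r1:1,r2:Mul1,r3:-6,r4:6,r5:Add1
  c14: CDB Mul2=0  regs: r0:-5,r1:1,r2:Mul1,r3:-6,r4:6,r5:Add1
  c15: -  regs: r0:-5,r1:1,r2:Mul1,r3:-6,r4:6,r5:Add1
  c16: -  regs: r0:-5,r1:1,r2:Mul1,r3:-6,r4:6,r5:Add1
  c17: CDB Add1=-6  regs: r0:-5,r1:1,r2:Mul1,r3:-6,r4:6,r5:-6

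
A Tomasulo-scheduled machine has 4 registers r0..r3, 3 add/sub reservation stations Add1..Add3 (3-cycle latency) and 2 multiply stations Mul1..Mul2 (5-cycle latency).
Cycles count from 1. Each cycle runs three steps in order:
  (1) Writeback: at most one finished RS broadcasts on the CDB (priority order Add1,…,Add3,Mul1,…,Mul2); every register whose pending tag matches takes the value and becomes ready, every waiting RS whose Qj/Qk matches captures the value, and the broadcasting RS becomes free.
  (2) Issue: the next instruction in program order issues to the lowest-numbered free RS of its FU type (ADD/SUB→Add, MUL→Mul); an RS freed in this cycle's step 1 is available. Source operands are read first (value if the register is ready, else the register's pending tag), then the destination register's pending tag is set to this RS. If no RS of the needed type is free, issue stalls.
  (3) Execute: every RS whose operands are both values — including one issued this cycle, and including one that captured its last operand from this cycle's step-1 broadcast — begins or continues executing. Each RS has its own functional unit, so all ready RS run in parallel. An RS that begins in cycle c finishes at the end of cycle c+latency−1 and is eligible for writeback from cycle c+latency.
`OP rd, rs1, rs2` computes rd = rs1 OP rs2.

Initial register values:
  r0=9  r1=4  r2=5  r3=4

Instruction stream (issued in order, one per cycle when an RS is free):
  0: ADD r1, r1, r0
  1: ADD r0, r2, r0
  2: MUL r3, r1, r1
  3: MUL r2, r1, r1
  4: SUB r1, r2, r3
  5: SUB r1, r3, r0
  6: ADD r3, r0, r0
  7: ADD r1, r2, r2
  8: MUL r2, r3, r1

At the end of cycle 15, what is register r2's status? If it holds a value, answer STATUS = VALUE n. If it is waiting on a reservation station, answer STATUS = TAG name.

STATUS = TAG Mul1

cycle 1: issue ADD r1<-Add1 // r0:9,r1:Add1,r2:5,r3:4
cycle 2: issue ADD r0<-Add2 // r0:Add2,r1:Add1,r2:5,r3:4
cycle 3: issue MUL r3<-Mul1 // r0:Add2,r1:Add1,r2:5,r3:Mul1
cycle 4: CDB Add1=13; issue MUL r2<-Mul2 // r0:Add2,r1:13,r2:Mul2,r3:Mul1
cycle 5: CDB Add2=14; issue SUB r1<-Add1 // r0:14,r1:Add1,r2:Mul2,r3:Mul1
cycle 6: issue SUB r1<-Add2 // r0:14,r1:Add2,r2:Mul2,r3:Mul1
cycle 7: issue ADD r3<-Add3 // r0:14,r1:Add2,r2:Mul2,r3:Add3
cycle 8: stall // r0:14,r1:Add2,r2:Mul2,r3:Add3
cycle 9: CDB Mul1=169; stall // r0:14,r1:Add2,r2:Mul2,r3:Add3
cycle 10: CDB Add3=28; issue ADD r1<-Add3 // r0:14,r1:Add3,r2:Mul2,r3:28
cycle 11: CDB Mul2=169; issue MUL r2<-Mul1 // r0:14,r1:Add3,r2:Mul1,r3:28
cycle 12: CDB Add2=155 // r0:14,r1:Add3,r2:Mul1,r3:28
cycle 13: - // r0:14,r1:Add3,r2:Mul1,r3:28
cycle 14: CDB Add1=0 // r0:14,r1:Add3,r2:Mul1,r3:28
cycle 15: CDB Add3=338 // r0:14,r1:338,r2:Mul1,r3:28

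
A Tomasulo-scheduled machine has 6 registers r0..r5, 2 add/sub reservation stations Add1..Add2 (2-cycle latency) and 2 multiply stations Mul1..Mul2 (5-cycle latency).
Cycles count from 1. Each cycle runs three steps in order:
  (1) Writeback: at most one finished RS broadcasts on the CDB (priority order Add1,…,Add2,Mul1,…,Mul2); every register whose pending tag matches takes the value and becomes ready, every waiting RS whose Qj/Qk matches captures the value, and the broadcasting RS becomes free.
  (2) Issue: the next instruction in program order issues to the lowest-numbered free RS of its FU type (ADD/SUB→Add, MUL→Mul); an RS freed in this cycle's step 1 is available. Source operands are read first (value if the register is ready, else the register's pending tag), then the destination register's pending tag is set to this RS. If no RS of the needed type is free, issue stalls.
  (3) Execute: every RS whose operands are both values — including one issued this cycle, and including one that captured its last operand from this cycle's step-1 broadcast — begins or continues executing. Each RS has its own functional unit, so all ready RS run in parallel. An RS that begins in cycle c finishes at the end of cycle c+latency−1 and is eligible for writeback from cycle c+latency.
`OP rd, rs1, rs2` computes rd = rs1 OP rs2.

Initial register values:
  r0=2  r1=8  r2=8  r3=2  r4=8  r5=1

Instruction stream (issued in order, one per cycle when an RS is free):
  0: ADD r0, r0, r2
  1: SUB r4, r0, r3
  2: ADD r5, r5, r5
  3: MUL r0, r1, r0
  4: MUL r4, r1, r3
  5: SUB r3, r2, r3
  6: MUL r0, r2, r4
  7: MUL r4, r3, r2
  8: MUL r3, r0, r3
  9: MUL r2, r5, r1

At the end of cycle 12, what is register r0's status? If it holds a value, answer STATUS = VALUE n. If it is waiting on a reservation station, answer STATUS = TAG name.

STATUS = TAG Mul1

  c1: issue ADD r0<-Add1  regs: r0:Add1,r1:8,r2:8,r3:2,r4:8,r5:1
  c2: issue SUB r4<-Add2  regs: r0:Add1,r1:8,r2:8,r3:2,r4:Add2,r5:1
  c3: CDB Add1=10; issue ADD r5<-Add1  regs: r0:10,r1:8,r2:8,r3:2,r4:Add2,r5:Add1
  c4: issue MUL r0<-Mul1  regs: r0:Mul1,r1:8,r2:8,r3:2,r4:Add2,r5:Add1
  c5: CDB Add1=2; issue MUL r4<-Mul2  regs: r0:Mul1,r1:8,r2:8,r3:2,r4:Mul2,r5:2
  c6: CDB Add2=8; issue SUB r3<-Add1  regs: r0:Mul1,r1:8,r2:8,r3:Add1,r4:Mul2,r5:2
  c7: stall  regs: r0:Mul1,r1:8,r2:8,r3:Add1,r4:Mul2,r5:2
  c8: CDB Add1=6; stall  regs: r0:Mul1,r1:8,r2:8,r3:6,r4:Mul2,r5:2
  c9: CDB Mul1=80; issue MUL r0<-Mul1  regs: r0:Mul1,r1:8,r2:8,r3:6,r4:Mul2,r5:2
  c10: CDB Mul2=16; issue MUL r4<-Mul2  regs: r0:Mul1,r1:8,r2:8,r3:6,r4:Mul2,r5:2
  c11: stall  regs: r0:Mul1,r1:8,r2:8,r3:6,r4:Mul2,r5:2
  c12: stall  regs: r0:Mul1,r1:8,r2:8,r3:6,r4:Mul2,r5:2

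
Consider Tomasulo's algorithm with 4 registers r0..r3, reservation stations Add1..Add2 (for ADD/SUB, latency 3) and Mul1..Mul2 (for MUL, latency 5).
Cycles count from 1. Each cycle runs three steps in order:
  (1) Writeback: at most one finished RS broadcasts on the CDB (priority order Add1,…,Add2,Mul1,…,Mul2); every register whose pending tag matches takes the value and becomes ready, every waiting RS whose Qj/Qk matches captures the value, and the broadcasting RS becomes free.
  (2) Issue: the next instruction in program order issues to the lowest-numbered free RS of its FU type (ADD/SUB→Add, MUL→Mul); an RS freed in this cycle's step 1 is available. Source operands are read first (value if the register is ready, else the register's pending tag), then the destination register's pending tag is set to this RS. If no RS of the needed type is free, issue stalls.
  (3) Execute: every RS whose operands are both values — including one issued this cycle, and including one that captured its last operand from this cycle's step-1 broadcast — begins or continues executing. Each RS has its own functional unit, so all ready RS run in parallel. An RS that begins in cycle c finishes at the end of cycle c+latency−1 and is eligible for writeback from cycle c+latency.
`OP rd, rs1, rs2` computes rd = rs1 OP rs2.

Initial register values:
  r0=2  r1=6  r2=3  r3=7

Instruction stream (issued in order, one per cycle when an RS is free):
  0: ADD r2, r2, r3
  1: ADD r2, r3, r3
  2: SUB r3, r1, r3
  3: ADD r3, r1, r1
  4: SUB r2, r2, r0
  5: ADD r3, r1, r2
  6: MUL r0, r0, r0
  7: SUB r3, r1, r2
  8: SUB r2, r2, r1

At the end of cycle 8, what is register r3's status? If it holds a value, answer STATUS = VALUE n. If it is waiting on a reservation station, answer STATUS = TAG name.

  c1: issue ADD r2<-Add1  regs: r0:2,r1:6,r2:Add1,r3:7
  c2: issue ADD r2<-Add2  regs: r0:2,r1:6,r2:Add2,r3:7
  c3: stall  regs: r0:2,r1:6,r2:Add2,r3:7
  c4: CDB Add1=10; issue SUB r3<-Add1  regs: r0:2,r1:6,r2:Add2,r3:Add1
  c5: CDB Add2=14; issue ADD r3<-Add2  regs: r0:2,r1:6,r2:14,r3:Add2
  c6: stall  regs: r0:2,r1:6,r2:14,r3:Add2
  c7: CDB Add1=-1; issue SUB r2<-Add1  regs: r0:2,r1:6,r2:Add1,r3:Add2
  c8: CDB Add2=12; issue ADD r3<-Add2  regs: r0:2,r1:6,r2:Add1,r3:Add2

STATUS = TAG Add2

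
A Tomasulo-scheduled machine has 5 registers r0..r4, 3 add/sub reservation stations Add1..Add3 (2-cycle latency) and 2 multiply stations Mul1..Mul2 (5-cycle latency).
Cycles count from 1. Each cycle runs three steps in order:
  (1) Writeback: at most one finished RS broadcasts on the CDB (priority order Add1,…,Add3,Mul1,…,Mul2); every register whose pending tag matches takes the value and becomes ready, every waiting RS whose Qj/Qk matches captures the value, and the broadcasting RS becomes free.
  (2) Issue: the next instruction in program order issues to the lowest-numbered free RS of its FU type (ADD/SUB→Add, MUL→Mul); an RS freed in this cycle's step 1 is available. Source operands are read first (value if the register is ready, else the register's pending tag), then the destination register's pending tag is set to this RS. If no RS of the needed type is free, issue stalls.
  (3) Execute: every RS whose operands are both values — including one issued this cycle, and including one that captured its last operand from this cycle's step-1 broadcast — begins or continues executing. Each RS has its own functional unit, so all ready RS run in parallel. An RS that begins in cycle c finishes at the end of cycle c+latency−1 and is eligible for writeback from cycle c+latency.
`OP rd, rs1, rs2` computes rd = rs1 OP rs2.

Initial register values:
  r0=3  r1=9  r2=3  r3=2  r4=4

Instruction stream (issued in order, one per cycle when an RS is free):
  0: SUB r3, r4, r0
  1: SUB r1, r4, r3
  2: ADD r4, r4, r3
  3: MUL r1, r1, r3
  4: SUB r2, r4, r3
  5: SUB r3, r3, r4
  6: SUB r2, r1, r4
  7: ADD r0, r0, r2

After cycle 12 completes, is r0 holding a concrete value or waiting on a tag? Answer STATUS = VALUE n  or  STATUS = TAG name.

c1: issue SUB r3<-Add1 | r0:3,r1:9,r2:3,r3:Add1,r4:4
c2: issue SUB r1<-Add2 | r0:3,r1:Add2,r2:3,r3:Add1,r4:4
c3: CDB Add1=1; issue ADD r4<-Add1 | r0:3,r1:Add2,r2:3,r3:1,r4:Add1
c4: issue MUL r1<-Mul1 | r0:3,r1:Mul1,r2:3,r3:1,r4:Add1
c5: CDB Add1=5; issue SUB r2<-Add1 | r0:3,r1:Mul1,r2:Add1,r3:1,r4:5
c6: CDB Add2=3; issue SUB r3<-Add2 | r0:3,r1:Mul1,r2:Add1,r3:Add2,r4:5
c7: CDB Add1=4; issue SUB r2<-Add1 | r0:3,r1:Mul1,r2:Add1,r3:Add2,r4:5
c8: CDB Add2=-4; issue ADD r0<-Add2 | r0:Add2,r1:Mul1,r2:Add1,r3:-4,r4:5
c9: - | r0:Add2,r1:Mul1,r2:Add1,r3:-4,r4:5
c10: - | r0:Add2,r1:Mul1,r2:Add1,r3:-4,r4:5
c11: CDB Mul1=3 | r0:Add2,r1:3,r2:Add1,r3:-4,r4:5
c12: - | r0:Add2,r1:3,r2:Add1,r3:-4,r4:5

STATUS = TAG Add2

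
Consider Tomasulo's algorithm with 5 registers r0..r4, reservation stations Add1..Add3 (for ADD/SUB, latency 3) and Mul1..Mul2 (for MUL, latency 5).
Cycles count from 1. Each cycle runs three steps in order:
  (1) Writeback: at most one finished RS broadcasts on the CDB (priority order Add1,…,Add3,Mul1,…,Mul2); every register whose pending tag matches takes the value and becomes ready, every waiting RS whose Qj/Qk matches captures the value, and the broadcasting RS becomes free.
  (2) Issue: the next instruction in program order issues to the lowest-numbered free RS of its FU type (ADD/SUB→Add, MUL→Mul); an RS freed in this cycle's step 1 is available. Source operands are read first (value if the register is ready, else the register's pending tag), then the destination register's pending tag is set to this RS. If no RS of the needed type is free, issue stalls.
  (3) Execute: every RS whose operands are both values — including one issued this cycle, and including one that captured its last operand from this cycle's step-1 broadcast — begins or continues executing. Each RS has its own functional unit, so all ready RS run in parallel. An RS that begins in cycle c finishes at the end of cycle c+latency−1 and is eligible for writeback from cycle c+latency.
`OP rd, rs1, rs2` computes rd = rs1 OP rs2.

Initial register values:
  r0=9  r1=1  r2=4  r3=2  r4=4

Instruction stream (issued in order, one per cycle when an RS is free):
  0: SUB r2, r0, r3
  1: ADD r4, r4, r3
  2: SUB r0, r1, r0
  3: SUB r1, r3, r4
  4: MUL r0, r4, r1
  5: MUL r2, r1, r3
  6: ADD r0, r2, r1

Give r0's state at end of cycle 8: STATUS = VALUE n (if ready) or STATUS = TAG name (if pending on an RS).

STATUS = TAG Add2

  c1: issue SUB r2<-Add1  regs: r0:9,r1:1,r2:Add1,r3:2,r4:4
  c2: issue ADD r4<-Add2  regs: r0:9,r1:1,r2:Add1,r3:2,r4:Add2
  c3: issue SUB r0<-Add3  regs: r0:Add3,r1:1,r2:Add1,r3:2,r4:Add2
  c4: CDB Add1=7; issue SUB r1<-Add1  regs: r0:Add3,r1:Add1,r2:7,r3:2,r4:Add2
  c5: CDB Add2=6; issue MUL r0<-Mul1  regs: r0:Mul1,r1:Add1,r2:7,r3:2,r4:6
  c6: CDB Add3=-8; issue MUL r2<-Mul2  regs: r0:Mul1,r1:Add1,r2:Mul2,r3:2,r4:6
  c7: issue ADD r0<-Add2  regs: r0:Add2,r1:Add1,r2:Mul2,r3:2,r4:6
  c8: CDB Add1=-4  regs: r0:Add2,r1:-4,r2:Mul2,r3:2,r4:6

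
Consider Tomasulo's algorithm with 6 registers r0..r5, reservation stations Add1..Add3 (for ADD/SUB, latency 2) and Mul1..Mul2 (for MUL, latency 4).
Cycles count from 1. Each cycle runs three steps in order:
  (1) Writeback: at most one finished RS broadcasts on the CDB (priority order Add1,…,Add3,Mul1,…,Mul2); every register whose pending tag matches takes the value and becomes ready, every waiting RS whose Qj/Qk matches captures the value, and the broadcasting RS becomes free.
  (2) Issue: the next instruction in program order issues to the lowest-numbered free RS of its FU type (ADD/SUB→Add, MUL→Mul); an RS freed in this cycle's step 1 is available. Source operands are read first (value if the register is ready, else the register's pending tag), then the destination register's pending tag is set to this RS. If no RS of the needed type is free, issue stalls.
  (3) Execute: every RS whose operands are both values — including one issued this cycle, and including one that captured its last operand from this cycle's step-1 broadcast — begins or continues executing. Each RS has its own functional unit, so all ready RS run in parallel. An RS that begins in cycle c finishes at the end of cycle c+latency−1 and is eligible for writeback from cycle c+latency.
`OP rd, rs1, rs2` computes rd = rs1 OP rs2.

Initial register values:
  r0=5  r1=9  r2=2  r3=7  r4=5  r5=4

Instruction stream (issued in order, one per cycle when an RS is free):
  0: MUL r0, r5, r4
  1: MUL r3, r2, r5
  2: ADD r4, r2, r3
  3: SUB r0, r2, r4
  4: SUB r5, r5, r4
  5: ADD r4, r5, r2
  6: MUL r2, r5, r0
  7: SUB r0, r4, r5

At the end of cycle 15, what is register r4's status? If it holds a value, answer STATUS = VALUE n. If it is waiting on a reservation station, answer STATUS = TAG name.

STATUS = VALUE -4

  c1: issue MUL r0<-Mul1  regs: r0:Mul1,r1:9,r2:2,r3:7,r4:5,r5:4
  c2: issue MUL r3<-Mul2  regs: r0:Mul1,r1:9,r2:2,r3:Mul2,r4:5,r5:4
  c3: issue ADD r4<-Add1  regs: r0:Mul1,r1:9,r2:2,r3:Mul2,r4:Add1,r5:4
  c4: issue SUB r0<-Add2  regs: r0:Add2,r1:9,r2:2,r3:Mul2,r4:Add1,r5:4
  c5: CDB Mul1=20; issue SUB r5<-Add3  regs: r0:Add2,r1:9,r2:2,r3:Mul2,r4:Add1,r5:Add3
  c6: CDB Mul2=8; stall  regs: r0:Add2,r1:9,r2:2,r3:8,r4:Add1,r5:Add3
  c7: stall  regs: r0:Add2,r1:9,r2:2,r3:8,r4:Add1,r5:Add3
  c8: CDB Add1=10; issue ADD r4<-Add1  regs: r0:Add2,r1:9,r2:2,r3:8,r4:Add1,r5:Add3
  c9: issue MUL r2<-Mul1  regs: r0:Add2,r1:9,r2:Mul1,r3:8,r4:Add1,r5:Add3
  c10: CDB Add2=-8; issue SUB r0<-Add2  regs: r0:Add2,r1:9,r2:Mul1,r3:8,r4:Add1,r5:Add3
  c11: CDB Add3=-6  regs: r0:Add2,r1:9,r2:Mul1,r3:8,r4:Add1,r5:-6
  c12: -  regs: r0:Add2,r1:9,r2:Mul1,r3:8,r4:Add1,r5:-6
  c13: CDB Add1=-4  regs: r0:Add2,r1:9,r2:Mul1,r3:8,r4:-4,r5:-6
  c14: -  regs: r0:Add2,r1:9,r2:Mul1,r3:8,r4:-4,r5:-6
  c15: CDB Add2=2  regs: r0:2,r1:9,r2:Mul1,r3:8,r4:-4,r5:-6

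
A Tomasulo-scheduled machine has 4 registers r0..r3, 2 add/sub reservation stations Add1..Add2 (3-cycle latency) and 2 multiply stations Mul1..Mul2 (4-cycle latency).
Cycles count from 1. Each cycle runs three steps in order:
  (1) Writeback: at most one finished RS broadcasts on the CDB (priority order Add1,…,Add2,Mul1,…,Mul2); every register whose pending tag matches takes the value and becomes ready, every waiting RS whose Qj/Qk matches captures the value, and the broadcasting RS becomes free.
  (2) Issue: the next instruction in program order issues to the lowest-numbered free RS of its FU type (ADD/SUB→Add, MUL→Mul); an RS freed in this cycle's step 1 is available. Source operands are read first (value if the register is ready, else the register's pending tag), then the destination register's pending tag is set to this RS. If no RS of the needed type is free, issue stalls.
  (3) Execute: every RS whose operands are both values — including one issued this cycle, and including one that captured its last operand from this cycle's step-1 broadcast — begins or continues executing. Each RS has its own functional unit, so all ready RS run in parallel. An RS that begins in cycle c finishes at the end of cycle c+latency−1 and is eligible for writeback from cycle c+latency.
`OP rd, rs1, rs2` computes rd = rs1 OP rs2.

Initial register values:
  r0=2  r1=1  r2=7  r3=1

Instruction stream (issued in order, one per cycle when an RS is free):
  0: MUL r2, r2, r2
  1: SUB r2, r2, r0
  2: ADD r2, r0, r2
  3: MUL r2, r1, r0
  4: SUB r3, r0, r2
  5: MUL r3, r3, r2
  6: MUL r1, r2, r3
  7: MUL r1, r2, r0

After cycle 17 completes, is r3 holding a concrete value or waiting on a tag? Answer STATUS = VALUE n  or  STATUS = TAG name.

  c1: issue MUL r2<-Mul1  regs: r0:2,r1:1,r2:Mul1,r3:1
  c2: issue SUB r2<-Add1  regs: r0:2,r1:1,r2:Add1,r3:1
  c3: issue ADD r2<-Add2  regs: r0:2,r1:1,r2:Add2,r3:1
  c4: issue MUL r2<-Mul2  regs: r0:2,r1:1,r2:Mul2,r3:1
  c5: CDB Mul1=49; stall  regs: r0:2,r1:1,r2:Mul2,r3:1
  c6: stall  regs: r0:2,r1:1,r2:Mul2,r3:1
  c7: stall  regs: r0:2,r1:1,r2:Mul2,r3:1
  c8: CDB Add1=47; issue SUB r3<-Add1  regs: r0:2,r1:1,r2:Mul2,r3:Add1
  c9: CDB Mul2=2; issue MUL r3<-Mul1  regs: r0:2,r1:1,r2:2,r3:Mul1
  c10: issue MUL r1<-Mul2  regs: r0:2,r1:Mul2,r2:2,r3:Mul1
  c11: CDB Add2=49; stall  regs: r0:2,r1:Mul2,r2:2,r3:Mul1
  c12: CDB Add1=0; stall  regs: r0:2,r1:Mul2,r2:2,r3:Mul1
  c13: stall  regs: r0:2,r1:Mul2,r2:2,r3:Mul1
  c14: stall  regs: r0:2,r1:Mul2,r2:2,r3:Mul1
  c15: stall  regs: r0:2,r1:Mul2,r2:2,r3:Mul1
  c16: CDB Mul1=0; issue MUL r1<-Mul1  regs: r0:2,r1:Mul1,r2:2,r3:0
  c17: -  regs: r0:2,r1:Mul1,r2:2,r3:0

STATUS = VALUE 0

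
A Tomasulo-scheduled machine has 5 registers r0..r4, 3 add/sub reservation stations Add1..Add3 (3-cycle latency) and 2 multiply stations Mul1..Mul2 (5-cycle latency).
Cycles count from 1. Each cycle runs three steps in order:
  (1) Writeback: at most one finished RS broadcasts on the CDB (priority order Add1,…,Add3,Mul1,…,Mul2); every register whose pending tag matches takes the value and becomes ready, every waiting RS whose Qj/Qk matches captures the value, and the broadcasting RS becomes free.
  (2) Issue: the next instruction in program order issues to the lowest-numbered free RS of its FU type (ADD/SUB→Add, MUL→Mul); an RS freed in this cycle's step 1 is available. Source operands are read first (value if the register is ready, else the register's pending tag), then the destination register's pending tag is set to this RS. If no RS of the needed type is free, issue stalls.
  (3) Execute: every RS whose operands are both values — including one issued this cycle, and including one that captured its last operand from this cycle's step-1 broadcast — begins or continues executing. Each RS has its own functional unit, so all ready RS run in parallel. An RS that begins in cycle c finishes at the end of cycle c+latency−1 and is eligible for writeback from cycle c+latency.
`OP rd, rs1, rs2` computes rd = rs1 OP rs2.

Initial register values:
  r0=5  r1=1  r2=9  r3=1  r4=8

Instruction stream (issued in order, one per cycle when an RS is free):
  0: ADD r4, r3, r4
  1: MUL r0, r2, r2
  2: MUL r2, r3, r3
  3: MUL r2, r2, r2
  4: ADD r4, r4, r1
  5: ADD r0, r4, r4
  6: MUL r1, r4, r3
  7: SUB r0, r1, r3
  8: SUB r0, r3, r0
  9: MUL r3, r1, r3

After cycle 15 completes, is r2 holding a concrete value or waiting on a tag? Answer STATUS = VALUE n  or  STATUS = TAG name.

  c1: issue ADD r4<-Add1  regs: r0:5,r1:1,r2:9,r3:1,r4:Add1
  c2: issue MUL r0<-Mul1  regs: r0:Mul1,r1:1,r2:9,r3:1,r4:Add1
  c3: issue MUL r2<-Mul2  regs: r0:Mul1,r1:1,r2:Mul2,r3:1,r4:Add1
  c4: CDB Add1=9; stall  regs: r0:Mul1,r1:1,r2:Mul2,r3:1,r4:9
  c5: stall  regs: r0:Mul1,r1:1,r2:Mul2,r3:1,r4:9
  c6: stall  regs: r0:Mul1,r1:1,r2:Mul2,r3:1,r4:9
  c7: CDB Mul1=81; issue MUL r2<-Mul1  regs: r0:81,r1:1,r2:Mul1,r3:1,r4:9
  c8: CDB Mul2=1; issue ADD r4<-Add1  regs: r0:81,r1:1,r2:Mul1,r3:1,r4:Add1
  c9: issue ADD r0<-Add2  regs: r0:Add2,r1:1,r2:Mul1,r3:1,r4:Add1
  c10: issue MUL r1<-Mul2  regs: r0:Add2,r1:Mul2,r2:Mul1,r3:1,r4:Add1
  c11: CDB Add1=10; issue SUB r0<-Add1  regs: r0:Add1,r1:Mul2,r2:Mul1,r3:1,r4:10
  c12: issue SUB r0<-Add3  regs: r0:Add3,r1:Mul2,r2:Mul1,r3:1,r4:10
  c13: CDB Mul1=1; issue MUL r3<-Mul1  regs: r0:Add3,r1:Mul2,r2:1,r3:Mul1,r4:10
  c14: CDB Add2=20  regs: r0:Add3,r1:Mul2,r2:1,r3:Mul1,r4:10
  c15: -  regs: r0:Add3,r1:Mul2,r2:1,r3:Mul1,r4:10

STATUS = VALUE 1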